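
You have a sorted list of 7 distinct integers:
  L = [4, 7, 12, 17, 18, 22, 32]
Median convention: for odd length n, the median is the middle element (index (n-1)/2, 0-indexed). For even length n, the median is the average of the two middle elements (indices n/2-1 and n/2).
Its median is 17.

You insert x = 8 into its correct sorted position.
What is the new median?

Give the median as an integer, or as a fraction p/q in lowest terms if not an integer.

Old list (sorted, length 7): [4, 7, 12, 17, 18, 22, 32]
Old median = 17
Insert x = 8
Old length odd (7). Middle was index 3 = 17.
New length even (8). New median = avg of two middle elements.
x = 8: 2 elements are < x, 5 elements are > x.
New sorted list: [4, 7, 8, 12, 17, 18, 22, 32]
New median = 29/2

Answer: 29/2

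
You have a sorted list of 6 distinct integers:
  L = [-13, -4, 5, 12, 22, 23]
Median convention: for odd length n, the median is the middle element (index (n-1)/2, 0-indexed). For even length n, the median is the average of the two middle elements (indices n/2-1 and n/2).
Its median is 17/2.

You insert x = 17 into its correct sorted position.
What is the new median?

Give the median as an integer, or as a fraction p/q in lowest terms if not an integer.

Answer: 12

Derivation:
Old list (sorted, length 6): [-13, -4, 5, 12, 22, 23]
Old median = 17/2
Insert x = 17
Old length even (6). Middle pair: indices 2,3 = 5,12.
New length odd (7). New median = single middle element.
x = 17: 4 elements are < x, 2 elements are > x.
New sorted list: [-13, -4, 5, 12, 17, 22, 23]
New median = 12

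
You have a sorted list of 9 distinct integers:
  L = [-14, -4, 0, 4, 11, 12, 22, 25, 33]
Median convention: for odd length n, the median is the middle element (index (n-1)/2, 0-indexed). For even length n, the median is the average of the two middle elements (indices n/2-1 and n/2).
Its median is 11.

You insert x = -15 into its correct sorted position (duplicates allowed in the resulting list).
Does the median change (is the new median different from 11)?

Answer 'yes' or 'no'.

Answer: yes

Derivation:
Old median = 11
Insert x = -15
New median = 15/2
Changed? yes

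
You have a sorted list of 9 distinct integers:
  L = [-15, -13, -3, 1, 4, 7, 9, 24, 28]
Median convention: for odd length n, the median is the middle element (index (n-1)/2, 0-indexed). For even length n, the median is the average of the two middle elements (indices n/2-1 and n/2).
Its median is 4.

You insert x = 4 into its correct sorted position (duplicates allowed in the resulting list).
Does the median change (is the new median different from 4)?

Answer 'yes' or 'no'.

Old median = 4
Insert x = 4
New median = 4
Changed? no

Answer: no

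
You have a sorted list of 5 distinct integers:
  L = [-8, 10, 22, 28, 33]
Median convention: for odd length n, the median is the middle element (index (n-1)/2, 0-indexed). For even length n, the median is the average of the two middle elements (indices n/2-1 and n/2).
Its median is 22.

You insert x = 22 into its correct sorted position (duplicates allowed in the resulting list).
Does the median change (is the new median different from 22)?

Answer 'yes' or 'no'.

Answer: no

Derivation:
Old median = 22
Insert x = 22
New median = 22
Changed? no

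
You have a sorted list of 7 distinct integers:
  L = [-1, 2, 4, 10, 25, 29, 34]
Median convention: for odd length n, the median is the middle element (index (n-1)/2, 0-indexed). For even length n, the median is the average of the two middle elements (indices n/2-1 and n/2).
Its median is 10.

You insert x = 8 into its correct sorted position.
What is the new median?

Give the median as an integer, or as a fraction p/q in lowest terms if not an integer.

Answer: 9

Derivation:
Old list (sorted, length 7): [-1, 2, 4, 10, 25, 29, 34]
Old median = 10
Insert x = 8
Old length odd (7). Middle was index 3 = 10.
New length even (8). New median = avg of two middle elements.
x = 8: 3 elements are < x, 4 elements are > x.
New sorted list: [-1, 2, 4, 8, 10, 25, 29, 34]
New median = 9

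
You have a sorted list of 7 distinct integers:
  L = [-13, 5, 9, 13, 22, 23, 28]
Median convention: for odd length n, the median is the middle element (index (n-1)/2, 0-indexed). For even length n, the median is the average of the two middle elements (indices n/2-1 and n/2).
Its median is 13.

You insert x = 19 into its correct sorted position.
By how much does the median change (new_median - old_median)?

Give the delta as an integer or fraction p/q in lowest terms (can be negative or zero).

Answer: 3

Derivation:
Old median = 13
After inserting x = 19: new sorted = [-13, 5, 9, 13, 19, 22, 23, 28]
New median = 16
Delta = 16 - 13 = 3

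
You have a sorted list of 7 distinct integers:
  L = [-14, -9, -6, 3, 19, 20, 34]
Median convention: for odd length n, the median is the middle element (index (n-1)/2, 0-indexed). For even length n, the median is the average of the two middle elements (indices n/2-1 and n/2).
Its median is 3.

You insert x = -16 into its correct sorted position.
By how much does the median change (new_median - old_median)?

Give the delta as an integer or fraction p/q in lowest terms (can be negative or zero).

Old median = 3
After inserting x = -16: new sorted = [-16, -14, -9, -6, 3, 19, 20, 34]
New median = -3/2
Delta = -3/2 - 3 = -9/2

Answer: -9/2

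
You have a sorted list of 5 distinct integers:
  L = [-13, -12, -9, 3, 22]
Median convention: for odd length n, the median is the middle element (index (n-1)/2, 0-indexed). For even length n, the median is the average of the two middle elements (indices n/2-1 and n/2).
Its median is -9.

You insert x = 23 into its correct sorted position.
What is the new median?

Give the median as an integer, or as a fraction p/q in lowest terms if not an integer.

Old list (sorted, length 5): [-13, -12, -9, 3, 22]
Old median = -9
Insert x = 23
Old length odd (5). Middle was index 2 = -9.
New length even (6). New median = avg of two middle elements.
x = 23: 5 elements are < x, 0 elements are > x.
New sorted list: [-13, -12, -9, 3, 22, 23]
New median = -3

Answer: -3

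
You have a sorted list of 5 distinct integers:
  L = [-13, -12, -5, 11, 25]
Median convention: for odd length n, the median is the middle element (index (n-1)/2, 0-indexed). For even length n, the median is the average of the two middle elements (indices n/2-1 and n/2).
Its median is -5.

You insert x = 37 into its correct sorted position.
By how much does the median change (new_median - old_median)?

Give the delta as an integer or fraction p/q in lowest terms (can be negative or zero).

Answer: 8

Derivation:
Old median = -5
After inserting x = 37: new sorted = [-13, -12, -5, 11, 25, 37]
New median = 3
Delta = 3 - -5 = 8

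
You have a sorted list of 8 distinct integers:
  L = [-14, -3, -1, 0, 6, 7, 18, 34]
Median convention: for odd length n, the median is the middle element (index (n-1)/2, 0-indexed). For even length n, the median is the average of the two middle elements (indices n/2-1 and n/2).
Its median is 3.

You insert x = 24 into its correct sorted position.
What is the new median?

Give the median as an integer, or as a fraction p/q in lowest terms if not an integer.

Answer: 6

Derivation:
Old list (sorted, length 8): [-14, -3, -1, 0, 6, 7, 18, 34]
Old median = 3
Insert x = 24
Old length even (8). Middle pair: indices 3,4 = 0,6.
New length odd (9). New median = single middle element.
x = 24: 7 elements are < x, 1 elements are > x.
New sorted list: [-14, -3, -1, 0, 6, 7, 18, 24, 34]
New median = 6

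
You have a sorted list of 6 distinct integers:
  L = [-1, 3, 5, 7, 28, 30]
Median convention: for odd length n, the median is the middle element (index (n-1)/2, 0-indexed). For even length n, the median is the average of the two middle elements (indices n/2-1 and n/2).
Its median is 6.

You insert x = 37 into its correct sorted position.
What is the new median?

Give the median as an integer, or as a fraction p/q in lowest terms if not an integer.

Answer: 7

Derivation:
Old list (sorted, length 6): [-1, 3, 5, 7, 28, 30]
Old median = 6
Insert x = 37
Old length even (6). Middle pair: indices 2,3 = 5,7.
New length odd (7). New median = single middle element.
x = 37: 6 elements are < x, 0 elements are > x.
New sorted list: [-1, 3, 5, 7, 28, 30, 37]
New median = 7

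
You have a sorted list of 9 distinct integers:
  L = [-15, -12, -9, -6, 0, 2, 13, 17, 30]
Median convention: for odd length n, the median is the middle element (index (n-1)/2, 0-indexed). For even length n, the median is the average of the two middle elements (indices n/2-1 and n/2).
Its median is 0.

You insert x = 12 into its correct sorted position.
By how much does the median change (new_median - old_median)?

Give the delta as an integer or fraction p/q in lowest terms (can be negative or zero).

Old median = 0
After inserting x = 12: new sorted = [-15, -12, -9, -6, 0, 2, 12, 13, 17, 30]
New median = 1
Delta = 1 - 0 = 1

Answer: 1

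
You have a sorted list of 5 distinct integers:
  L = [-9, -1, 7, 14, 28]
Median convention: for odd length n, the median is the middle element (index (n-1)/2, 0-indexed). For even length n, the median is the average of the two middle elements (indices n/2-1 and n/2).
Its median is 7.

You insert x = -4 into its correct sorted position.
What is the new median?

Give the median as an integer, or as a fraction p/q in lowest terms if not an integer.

Old list (sorted, length 5): [-9, -1, 7, 14, 28]
Old median = 7
Insert x = -4
Old length odd (5). Middle was index 2 = 7.
New length even (6). New median = avg of two middle elements.
x = -4: 1 elements are < x, 4 elements are > x.
New sorted list: [-9, -4, -1, 7, 14, 28]
New median = 3

Answer: 3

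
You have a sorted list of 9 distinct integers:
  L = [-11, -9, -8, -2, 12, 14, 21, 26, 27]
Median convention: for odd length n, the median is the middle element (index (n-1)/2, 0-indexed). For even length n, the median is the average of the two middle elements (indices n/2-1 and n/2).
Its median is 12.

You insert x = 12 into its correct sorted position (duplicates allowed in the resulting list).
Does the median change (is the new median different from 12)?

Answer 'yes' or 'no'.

Answer: no

Derivation:
Old median = 12
Insert x = 12
New median = 12
Changed? no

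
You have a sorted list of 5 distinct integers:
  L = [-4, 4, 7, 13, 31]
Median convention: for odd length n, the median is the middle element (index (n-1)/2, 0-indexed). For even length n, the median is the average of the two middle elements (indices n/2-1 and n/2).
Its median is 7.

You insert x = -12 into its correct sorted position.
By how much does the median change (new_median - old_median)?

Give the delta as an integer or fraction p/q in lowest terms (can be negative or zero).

Answer: -3/2

Derivation:
Old median = 7
After inserting x = -12: new sorted = [-12, -4, 4, 7, 13, 31]
New median = 11/2
Delta = 11/2 - 7 = -3/2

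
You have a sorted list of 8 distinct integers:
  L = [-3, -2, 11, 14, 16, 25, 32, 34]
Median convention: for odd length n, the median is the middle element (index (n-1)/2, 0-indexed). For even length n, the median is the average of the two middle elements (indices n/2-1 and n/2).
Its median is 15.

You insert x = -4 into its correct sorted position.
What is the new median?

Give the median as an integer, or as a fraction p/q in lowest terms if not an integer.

Answer: 14

Derivation:
Old list (sorted, length 8): [-3, -2, 11, 14, 16, 25, 32, 34]
Old median = 15
Insert x = -4
Old length even (8). Middle pair: indices 3,4 = 14,16.
New length odd (9). New median = single middle element.
x = -4: 0 elements are < x, 8 elements are > x.
New sorted list: [-4, -3, -2, 11, 14, 16, 25, 32, 34]
New median = 14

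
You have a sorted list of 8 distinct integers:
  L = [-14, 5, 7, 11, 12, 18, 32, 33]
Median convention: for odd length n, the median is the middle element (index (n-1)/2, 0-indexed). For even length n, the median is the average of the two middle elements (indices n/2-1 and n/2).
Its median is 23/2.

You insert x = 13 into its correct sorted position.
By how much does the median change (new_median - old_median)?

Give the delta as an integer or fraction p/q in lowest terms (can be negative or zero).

Old median = 23/2
After inserting x = 13: new sorted = [-14, 5, 7, 11, 12, 13, 18, 32, 33]
New median = 12
Delta = 12 - 23/2 = 1/2

Answer: 1/2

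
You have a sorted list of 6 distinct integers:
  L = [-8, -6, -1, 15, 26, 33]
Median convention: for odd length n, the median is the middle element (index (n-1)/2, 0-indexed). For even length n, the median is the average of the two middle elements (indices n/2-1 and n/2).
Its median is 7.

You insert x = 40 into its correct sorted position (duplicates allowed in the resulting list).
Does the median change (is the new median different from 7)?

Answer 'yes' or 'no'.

Old median = 7
Insert x = 40
New median = 15
Changed? yes

Answer: yes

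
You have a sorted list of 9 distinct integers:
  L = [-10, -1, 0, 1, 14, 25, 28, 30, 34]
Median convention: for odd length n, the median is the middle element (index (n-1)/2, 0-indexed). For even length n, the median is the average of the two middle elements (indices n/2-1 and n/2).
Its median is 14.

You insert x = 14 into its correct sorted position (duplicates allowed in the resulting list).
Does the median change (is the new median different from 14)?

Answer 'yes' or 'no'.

Old median = 14
Insert x = 14
New median = 14
Changed? no

Answer: no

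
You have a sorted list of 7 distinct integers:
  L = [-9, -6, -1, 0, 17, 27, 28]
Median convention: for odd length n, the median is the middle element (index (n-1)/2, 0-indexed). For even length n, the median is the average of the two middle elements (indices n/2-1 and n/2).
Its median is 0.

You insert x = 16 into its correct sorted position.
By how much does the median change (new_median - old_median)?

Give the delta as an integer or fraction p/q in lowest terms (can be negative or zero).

Answer: 8

Derivation:
Old median = 0
After inserting x = 16: new sorted = [-9, -6, -1, 0, 16, 17, 27, 28]
New median = 8
Delta = 8 - 0 = 8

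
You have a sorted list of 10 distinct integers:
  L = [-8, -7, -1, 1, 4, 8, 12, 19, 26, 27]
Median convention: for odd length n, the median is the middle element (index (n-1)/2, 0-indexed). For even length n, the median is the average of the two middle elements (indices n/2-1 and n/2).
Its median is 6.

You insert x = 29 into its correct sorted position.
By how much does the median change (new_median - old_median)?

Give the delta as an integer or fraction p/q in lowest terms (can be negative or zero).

Answer: 2

Derivation:
Old median = 6
After inserting x = 29: new sorted = [-8, -7, -1, 1, 4, 8, 12, 19, 26, 27, 29]
New median = 8
Delta = 8 - 6 = 2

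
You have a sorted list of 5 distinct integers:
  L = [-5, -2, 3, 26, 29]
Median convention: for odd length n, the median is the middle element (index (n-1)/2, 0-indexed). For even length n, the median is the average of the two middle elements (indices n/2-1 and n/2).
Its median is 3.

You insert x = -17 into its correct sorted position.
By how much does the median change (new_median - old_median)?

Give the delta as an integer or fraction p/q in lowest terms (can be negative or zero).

Answer: -5/2

Derivation:
Old median = 3
After inserting x = -17: new sorted = [-17, -5, -2, 3, 26, 29]
New median = 1/2
Delta = 1/2 - 3 = -5/2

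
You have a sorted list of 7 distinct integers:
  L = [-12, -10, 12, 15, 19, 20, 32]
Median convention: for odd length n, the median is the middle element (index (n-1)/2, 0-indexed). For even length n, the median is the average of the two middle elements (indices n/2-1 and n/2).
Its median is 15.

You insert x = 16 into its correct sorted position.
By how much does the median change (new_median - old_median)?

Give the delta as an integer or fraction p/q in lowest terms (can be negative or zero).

Old median = 15
After inserting x = 16: new sorted = [-12, -10, 12, 15, 16, 19, 20, 32]
New median = 31/2
Delta = 31/2 - 15 = 1/2

Answer: 1/2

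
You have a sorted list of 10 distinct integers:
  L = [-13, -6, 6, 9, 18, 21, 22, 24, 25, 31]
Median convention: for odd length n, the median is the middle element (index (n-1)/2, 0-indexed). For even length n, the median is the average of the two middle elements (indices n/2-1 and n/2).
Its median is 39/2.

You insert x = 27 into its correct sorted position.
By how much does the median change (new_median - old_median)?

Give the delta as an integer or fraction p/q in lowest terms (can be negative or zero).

Old median = 39/2
After inserting x = 27: new sorted = [-13, -6, 6, 9, 18, 21, 22, 24, 25, 27, 31]
New median = 21
Delta = 21 - 39/2 = 3/2

Answer: 3/2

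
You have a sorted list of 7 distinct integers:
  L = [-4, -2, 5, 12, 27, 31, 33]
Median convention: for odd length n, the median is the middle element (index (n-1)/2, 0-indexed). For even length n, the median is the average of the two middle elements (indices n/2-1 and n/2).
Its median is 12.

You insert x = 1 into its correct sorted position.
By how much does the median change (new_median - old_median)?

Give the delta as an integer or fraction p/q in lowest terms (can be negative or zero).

Old median = 12
After inserting x = 1: new sorted = [-4, -2, 1, 5, 12, 27, 31, 33]
New median = 17/2
Delta = 17/2 - 12 = -7/2

Answer: -7/2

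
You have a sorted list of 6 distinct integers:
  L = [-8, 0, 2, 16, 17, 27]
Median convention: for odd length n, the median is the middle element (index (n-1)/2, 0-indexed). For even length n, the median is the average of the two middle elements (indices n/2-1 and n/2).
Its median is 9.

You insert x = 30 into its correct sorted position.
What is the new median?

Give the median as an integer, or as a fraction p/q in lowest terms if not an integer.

Old list (sorted, length 6): [-8, 0, 2, 16, 17, 27]
Old median = 9
Insert x = 30
Old length even (6). Middle pair: indices 2,3 = 2,16.
New length odd (7). New median = single middle element.
x = 30: 6 elements are < x, 0 elements are > x.
New sorted list: [-8, 0, 2, 16, 17, 27, 30]
New median = 16

Answer: 16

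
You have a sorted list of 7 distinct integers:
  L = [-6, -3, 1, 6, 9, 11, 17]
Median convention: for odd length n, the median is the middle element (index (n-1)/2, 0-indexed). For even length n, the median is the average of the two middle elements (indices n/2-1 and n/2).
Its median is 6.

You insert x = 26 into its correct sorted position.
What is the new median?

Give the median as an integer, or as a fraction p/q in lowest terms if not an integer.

Old list (sorted, length 7): [-6, -3, 1, 6, 9, 11, 17]
Old median = 6
Insert x = 26
Old length odd (7). Middle was index 3 = 6.
New length even (8). New median = avg of two middle elements.
x = 26: 7 elements are < x, 0 elements are > x.
New sorted list: [-6, -3, 1, 6, 9, 11, 17, 26]
New median = 15/2

Answer: 15/2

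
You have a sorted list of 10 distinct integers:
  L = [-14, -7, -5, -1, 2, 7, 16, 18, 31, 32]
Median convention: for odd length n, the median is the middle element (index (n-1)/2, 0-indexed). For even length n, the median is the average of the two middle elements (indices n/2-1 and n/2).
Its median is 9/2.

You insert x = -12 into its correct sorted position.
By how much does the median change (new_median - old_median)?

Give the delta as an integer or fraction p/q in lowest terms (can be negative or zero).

Old median = 9/2
After inserting x = -12: new sorted = [-14, -12, -7, -5, -1, 2, 7, 16, 18, 31, 32]
New median = 2
Delta = 2 - 9/2 = -5/2

Answer: -5/2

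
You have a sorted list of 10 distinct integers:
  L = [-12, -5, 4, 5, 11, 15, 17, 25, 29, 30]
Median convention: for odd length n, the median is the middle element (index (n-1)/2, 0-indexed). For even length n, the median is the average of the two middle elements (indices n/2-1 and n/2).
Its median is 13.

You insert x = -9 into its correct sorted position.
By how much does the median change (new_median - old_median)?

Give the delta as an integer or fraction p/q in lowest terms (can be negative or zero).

Old median = 13
After inserting x = -9: new sorted = [-12, -9, -5, 4, 5, 11, 15, 17, 25, 29, 30]
New median = 11
Delta = 11 - 13 = -2

Answer: -2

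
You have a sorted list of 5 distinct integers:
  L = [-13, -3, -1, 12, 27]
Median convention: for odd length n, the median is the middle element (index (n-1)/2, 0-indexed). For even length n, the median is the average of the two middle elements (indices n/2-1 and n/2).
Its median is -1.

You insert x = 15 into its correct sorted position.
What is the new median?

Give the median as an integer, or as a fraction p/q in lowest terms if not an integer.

Answer: 11/2

Derivation:
Old list (sorted, length 5): [-13, -3, -1, 12, 27]
Old median = -1
Insert x = 15
Old length odd (5). Middle was index 2 = -1.
New length even (6). New median = avg of two middle elements.
x = 15: 4 elements are < x, 1 elements are > x.
New sorted list: [-13, -3, -1, 12, 15, 27]
New median = 11/2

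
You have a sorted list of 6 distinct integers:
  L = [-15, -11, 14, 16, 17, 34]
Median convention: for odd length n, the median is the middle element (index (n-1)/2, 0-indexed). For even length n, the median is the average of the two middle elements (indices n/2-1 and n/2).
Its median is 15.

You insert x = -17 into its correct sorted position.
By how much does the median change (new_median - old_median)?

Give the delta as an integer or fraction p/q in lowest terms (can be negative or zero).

Answer: -1

Derivation:
Old median = 15
After inserting x = -17: new sorted = [-17, -15, -11, 14, 16, 17, 34]
New median = 14
Delta = 14 - 15 = -1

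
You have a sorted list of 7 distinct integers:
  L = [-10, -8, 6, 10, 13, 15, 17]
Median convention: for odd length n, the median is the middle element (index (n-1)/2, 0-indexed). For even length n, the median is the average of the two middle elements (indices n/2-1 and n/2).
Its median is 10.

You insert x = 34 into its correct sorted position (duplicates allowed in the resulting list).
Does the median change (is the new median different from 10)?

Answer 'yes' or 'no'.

Answer: yes

Derivation:
Old median = 10
Insert x = 34
New median = 23/2
Changed? yes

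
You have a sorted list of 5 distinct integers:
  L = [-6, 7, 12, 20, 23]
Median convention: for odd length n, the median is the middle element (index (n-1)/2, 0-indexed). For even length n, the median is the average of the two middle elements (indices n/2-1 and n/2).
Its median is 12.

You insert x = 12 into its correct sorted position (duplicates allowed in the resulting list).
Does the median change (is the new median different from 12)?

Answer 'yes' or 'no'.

Old median = 12
Insert x = 12
New median = 12
Changed? no

Answer: no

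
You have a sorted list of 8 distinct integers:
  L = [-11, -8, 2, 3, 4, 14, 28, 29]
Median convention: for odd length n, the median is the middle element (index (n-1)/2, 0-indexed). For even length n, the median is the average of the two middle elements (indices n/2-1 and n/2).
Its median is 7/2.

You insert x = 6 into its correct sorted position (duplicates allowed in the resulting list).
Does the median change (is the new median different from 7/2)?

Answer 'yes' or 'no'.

Answer: yes

Derivation:
Old median = 7/2
Insert x = 6
New median = 4
Changed? yes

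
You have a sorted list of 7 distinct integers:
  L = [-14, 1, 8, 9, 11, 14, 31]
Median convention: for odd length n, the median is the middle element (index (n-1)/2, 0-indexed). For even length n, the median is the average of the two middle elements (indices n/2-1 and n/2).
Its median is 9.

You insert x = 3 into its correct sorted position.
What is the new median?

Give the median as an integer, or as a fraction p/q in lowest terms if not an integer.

Answer: 17/2

Derivation:
Old list (sorted, length 7): [-14, 1, 8, 9, 11, 14, 31]
Old median = 9
Insert x = 3
Old length odd (7). Middle was index 3 = 9.
New length even (8). New median = avg of two middle elements.
x = 3: 2 elements are < x, 5 elements are > x.
New sorted list: [-14, 1, 3, 8, 9, 11, 14, 31]
New median = 17/2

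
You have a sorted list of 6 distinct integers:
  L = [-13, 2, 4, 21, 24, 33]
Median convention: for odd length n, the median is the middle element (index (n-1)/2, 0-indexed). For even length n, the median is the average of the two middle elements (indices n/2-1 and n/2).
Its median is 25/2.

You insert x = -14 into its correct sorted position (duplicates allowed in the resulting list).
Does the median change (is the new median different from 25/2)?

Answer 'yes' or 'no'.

Old median = 25/2
Insert x = -14
New median = 4
Changed? yes

Answer: yes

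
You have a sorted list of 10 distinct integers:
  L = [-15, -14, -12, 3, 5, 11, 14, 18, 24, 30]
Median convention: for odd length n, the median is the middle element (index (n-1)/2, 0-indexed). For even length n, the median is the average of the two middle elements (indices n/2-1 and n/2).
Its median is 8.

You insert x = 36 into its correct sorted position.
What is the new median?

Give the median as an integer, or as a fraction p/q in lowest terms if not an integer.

Answer: 11

Derivation:
Old list (sorted, length 10): [-15, -14, -12, 3, 5, 11, 14, 18, 24, 30]
Old median = 8
Insert x = 36
Old length even (10). Middle pair: indices 4,5 = 5,11.
New length odd (11). New median = single middle element.
x = 36: 10 elements are < x, 0 elements are > x.
New sorted list: [-15, -14, -12, 3, 5, 11, 14, 18, 24, 30, 36]
New median = 11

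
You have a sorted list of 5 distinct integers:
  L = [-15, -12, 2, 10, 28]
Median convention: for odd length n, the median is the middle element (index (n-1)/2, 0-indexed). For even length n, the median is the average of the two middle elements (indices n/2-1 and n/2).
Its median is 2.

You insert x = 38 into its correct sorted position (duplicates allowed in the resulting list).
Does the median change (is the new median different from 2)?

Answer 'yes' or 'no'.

Old median = 2
Insert x = 38
New median = 6
Changed? yes

Answer: yes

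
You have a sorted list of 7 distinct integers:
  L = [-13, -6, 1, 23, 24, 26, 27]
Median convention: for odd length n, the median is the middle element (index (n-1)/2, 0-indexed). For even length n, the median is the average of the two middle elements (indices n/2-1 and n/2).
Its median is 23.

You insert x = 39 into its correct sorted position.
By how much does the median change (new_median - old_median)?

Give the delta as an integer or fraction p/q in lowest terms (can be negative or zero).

Old median = 23
After inserting x = 39: new sorted = [-13, -6, 1, 23, 24, 26, 27, 39]
New median = 47/2
Delta = 47/2 - 23 = 1/2

Answer: 1/2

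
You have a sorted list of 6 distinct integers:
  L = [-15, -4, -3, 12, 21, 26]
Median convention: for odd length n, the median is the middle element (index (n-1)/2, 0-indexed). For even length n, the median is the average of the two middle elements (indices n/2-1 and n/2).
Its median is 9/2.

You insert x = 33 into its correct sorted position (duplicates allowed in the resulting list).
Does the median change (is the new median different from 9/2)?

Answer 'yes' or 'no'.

Old median = 9/2
Insert x = 33
New median = 12
Changed? yes

Answer: yes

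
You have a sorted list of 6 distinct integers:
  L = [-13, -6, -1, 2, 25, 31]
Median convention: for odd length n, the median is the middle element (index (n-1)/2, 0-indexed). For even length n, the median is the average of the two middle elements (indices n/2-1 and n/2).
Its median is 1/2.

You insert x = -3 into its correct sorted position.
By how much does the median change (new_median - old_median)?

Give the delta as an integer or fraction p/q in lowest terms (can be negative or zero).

Old median = 1/2
After inserting x = -3: new sorted = [-13, -6, -3, -1, 2, 25, 31]
New median = -1
Delta = -1 - 1/2 = -3/2

Answer: -3/2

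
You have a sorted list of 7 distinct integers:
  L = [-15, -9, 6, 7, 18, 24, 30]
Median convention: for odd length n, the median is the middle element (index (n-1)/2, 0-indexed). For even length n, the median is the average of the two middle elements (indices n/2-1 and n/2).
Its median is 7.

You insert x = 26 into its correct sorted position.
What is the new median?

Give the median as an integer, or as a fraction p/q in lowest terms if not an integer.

Answer: 25/2

Derivation:
Old list (sorted, length 7): [-15, -9, 6, 7, 18, 24, 30]
Old median = 7
Insert x = 26
Old length odd (7). Middle was index 3 = 7.
New length even (8). New median = avg of two middle elements.
x = 26: 6 elements are < x, 1 elements are > x.
New sorted list: [-15, -9, 6, 7, 18, 24, 26, 30]
New median = 25/2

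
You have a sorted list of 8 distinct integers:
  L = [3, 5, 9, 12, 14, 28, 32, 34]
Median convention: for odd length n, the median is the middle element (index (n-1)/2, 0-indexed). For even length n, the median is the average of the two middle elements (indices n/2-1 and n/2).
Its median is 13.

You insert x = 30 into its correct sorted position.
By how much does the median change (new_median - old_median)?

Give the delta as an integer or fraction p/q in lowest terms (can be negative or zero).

Answer: 1

Derivation:
Old median = 13
After inserting x = 30: new sorted = [3, 5, 9, 12, 14, 28, 30, 32, 34]
New median = 14
Delta = 14 - 13 = 1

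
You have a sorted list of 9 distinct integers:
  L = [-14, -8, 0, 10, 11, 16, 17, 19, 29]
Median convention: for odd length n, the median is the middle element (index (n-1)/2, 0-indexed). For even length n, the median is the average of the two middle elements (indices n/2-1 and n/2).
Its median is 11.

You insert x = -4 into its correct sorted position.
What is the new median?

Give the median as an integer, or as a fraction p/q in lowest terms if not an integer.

Old list (sorted, length 9): [-14, -8, 0, 10, 11, 16, 17, 19, 29]
Old median = 11
Insert x = -4
Old length odd (9). Middle was index 4 = 11.
New length even (10). New median = avg of two middle elements.
x = -4: 2 elements are < x, 7 elements are > x.
New sorted list: [-14, -8, -4, 0, 10, 11, 16, 17, 19, 29]
New median = 21/2

Answer: 21/2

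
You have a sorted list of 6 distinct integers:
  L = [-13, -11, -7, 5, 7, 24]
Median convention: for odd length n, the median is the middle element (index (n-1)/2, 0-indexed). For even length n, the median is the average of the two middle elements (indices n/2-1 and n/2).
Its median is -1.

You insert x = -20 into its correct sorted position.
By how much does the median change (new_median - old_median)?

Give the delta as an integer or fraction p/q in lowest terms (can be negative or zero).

Answer: -6

Derivation:
Old median = -1
After inserting x = -20: new sorted = [-20, -13, -11, -7, 5, 7, 24]
New median = -7
Delta = -7 - -1 = -6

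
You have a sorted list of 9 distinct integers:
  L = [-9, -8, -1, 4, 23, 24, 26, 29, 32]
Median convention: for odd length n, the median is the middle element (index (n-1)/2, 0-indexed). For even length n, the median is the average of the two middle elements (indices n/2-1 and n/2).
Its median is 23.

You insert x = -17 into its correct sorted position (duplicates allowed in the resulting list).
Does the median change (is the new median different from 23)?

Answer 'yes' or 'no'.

Answer: yes

Derivation:
Old median = 23
Insert x = -17
New median = 27/2
Changed? yes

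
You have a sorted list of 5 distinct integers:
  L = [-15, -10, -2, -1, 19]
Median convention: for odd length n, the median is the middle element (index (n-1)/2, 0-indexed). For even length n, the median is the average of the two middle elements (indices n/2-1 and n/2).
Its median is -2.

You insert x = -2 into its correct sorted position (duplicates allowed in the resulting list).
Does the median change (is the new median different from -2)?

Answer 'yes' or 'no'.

Old median = -2
Insert x = -2
New median = -2
Changed? no

Answer: no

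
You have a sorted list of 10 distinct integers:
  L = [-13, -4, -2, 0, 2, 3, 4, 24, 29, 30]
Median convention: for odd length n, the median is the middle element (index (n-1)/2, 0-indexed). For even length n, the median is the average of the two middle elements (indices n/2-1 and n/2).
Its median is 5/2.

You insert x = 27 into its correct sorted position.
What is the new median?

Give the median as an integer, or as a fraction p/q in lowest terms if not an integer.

Old list (sorted, length 10): [-13, -4, -2, 0, 2, 3, 4, 24, 29, 30]
Old median = 5/2
Insert x = 27
Old length even (10). Middle pair: indices 4,5 = 2,3.
New length odd (11). New median = single middle element.
x = 27: 8 elements are < x, 2 elements are > x.
New sorted list: [-13, -4, -2, 0, 2, 3, 4, 24, 27, 29, 30]
New median = 3

Answer: 3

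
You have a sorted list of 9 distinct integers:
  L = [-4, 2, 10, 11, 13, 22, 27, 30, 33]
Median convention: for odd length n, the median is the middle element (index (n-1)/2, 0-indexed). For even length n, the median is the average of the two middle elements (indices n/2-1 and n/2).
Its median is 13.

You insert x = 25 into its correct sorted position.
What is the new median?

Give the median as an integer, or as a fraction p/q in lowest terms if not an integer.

Answer: 35/2

Derivation:
Old list (sorted, length 9): [-4, 2, 10, 11, 13, 22, 27, 30, 33]
Old median = 13
Insert x = 25
Old length odd (9). Middle was index 4 = 13.
New length even (10). New median = avg of two middle elements.
x = 25: 6 elements are < x, 3 elements are > x.
New sorted list: [-4, 2, 10, 11, 13, 22, 25, 27, 30, 33]
New median = 35/2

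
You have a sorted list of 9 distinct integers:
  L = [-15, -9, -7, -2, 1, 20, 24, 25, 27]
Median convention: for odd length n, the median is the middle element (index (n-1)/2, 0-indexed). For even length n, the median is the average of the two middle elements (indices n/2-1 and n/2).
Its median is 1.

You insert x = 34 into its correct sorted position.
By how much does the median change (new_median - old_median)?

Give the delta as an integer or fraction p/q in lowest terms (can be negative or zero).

Answer: 19/2

Derivation:
Old median = 1
After inserting x = 34: new sorted = [-15, -9, -7, -2, 1, 20, 24, 25, 27, 34]
New median = 21/2
Delta = 21/2 - 1 = 19/2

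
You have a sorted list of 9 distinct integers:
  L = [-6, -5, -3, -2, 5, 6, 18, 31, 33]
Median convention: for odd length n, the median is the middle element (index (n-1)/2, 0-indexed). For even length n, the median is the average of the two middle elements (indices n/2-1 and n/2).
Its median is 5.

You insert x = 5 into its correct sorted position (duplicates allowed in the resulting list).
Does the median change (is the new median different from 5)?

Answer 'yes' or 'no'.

Old median = 5
Insert x = 5
New median = 5
Changed? no

Answer: no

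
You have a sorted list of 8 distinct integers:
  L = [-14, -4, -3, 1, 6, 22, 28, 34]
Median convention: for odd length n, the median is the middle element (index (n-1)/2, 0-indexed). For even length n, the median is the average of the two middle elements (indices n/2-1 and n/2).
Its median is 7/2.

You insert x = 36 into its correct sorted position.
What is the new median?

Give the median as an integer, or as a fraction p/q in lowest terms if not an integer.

Old list (sorted, length 8): [-14, -4, -3, 1, 6, 22, 28, 34]
Old median = 7/2
Insert x = 36
Old length even (8). Middle pair: indices 3,4 = 1,6.
New length odd (9). New median = single middle element.
x = 36: 8 elements are < x, 0 elements are > x.
New sorted list: [-14, -4, -3, 1, 6, 22, 28, 34, 36]
New median = 6

Answer: 6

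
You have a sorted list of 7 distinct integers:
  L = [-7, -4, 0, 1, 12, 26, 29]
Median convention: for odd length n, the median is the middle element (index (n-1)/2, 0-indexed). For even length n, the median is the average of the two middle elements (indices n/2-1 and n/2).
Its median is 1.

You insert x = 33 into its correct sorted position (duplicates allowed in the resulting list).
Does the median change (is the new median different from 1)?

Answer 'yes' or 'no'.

Answer: yes

Derivation:
Old median = 1
Insert x = 33
New median = 13/2
Changed? yes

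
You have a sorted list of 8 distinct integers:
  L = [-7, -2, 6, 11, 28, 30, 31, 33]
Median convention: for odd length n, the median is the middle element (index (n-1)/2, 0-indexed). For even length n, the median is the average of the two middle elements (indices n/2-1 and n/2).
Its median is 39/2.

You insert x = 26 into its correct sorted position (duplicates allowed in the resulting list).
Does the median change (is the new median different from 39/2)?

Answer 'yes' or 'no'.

Answer: yes

Derivation:
Old median = 39/2
Insert x = 26
New median = 26
Changed? yes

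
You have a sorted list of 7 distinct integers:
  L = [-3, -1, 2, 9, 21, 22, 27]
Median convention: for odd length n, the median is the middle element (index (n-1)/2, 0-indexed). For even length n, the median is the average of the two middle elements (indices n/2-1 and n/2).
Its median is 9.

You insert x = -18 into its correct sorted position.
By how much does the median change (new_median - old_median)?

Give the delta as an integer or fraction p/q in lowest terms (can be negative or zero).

Old median = 9
After inserting x = -18: new sorted = [-18, -3, -1, 2, 9, 21, 22, 27]
New median = 11/2
Delta = 11/2 - 9 = -7/2

Answer: -7/2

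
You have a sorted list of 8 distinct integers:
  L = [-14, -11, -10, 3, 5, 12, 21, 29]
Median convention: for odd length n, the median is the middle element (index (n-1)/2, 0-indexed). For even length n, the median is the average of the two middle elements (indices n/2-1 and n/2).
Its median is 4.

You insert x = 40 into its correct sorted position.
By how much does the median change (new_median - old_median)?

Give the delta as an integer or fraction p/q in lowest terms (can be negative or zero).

Old median = 4
After inserting x = 40: new sorted = [-14, -11, -10, 3, 5, 12, 21, 29, 40]
New median = 5
Delta = 5 - 4 = 1

Answer: 1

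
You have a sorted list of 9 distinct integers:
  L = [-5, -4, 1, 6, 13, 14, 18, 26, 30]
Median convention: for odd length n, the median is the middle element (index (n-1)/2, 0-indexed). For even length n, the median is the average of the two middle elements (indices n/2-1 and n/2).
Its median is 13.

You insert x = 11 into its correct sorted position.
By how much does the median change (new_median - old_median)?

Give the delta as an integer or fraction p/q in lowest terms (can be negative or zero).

Old median = 13
After inserting x = 11: new sorted = [-5, -4, 1, 6, 11, 13, 14, 18, 26, 30]
New median = 12
Delta = 12 - 13 = -1

Answer: -1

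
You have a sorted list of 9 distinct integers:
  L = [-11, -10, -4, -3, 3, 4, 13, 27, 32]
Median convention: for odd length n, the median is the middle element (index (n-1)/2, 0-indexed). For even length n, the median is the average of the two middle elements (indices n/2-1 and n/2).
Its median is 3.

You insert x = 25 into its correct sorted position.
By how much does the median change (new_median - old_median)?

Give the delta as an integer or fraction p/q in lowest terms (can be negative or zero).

Old median = 3
After inserting x = 25: new sorted = [-11, -10, -4, -3, 3, 4, 13, 25, 27, 32]
New median = 7/2
Delta = 7/2 - 3 = 1/2

Answer: 1/2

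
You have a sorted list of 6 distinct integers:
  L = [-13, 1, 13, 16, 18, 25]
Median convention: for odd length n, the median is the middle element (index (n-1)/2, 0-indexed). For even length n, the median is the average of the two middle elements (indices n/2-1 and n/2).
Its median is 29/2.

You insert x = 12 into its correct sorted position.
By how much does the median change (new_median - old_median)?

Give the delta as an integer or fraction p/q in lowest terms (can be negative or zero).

Answer: -3/2

Derivation:
Old median = 29/2
After inserting x = 12: new sorted = [-13, 1, 12, 13, 16, 18, 25]
New median = 13
Delta = 13 - 29/2 = -3/2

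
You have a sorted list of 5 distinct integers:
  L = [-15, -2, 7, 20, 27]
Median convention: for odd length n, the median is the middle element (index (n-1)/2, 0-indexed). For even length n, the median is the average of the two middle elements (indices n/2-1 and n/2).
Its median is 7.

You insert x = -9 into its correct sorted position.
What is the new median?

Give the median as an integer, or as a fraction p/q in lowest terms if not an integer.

Answer: 5/2

Derivation:
Old list (sorted, length 5): [-15, -2, 7, 20, 27]
Old median = 7
Insert x = -9
Old length odd (5). Middle was index 2 = 7.
New length even (6). New median = avg of two middle elements.
x = -9: 1 elements are < x, 4 elements are > x.
New sorted list: [-15, -9, -2, 7, 20, 27]
New median = 5/2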